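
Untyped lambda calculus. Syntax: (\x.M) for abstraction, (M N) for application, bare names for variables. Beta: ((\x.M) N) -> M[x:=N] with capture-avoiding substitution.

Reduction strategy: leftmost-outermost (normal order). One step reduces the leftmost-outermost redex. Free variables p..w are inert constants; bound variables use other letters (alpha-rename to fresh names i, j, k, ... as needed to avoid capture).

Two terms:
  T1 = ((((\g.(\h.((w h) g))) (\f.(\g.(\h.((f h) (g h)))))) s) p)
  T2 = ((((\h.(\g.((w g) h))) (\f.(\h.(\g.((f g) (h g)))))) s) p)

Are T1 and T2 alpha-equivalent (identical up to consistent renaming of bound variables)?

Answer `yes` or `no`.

Answer: yes

Derivation:
Term 1: ((((\g.(\h.((w h) g))) (\f.(\g.(\h.((f h) (g h)))))) s) p)
Term 2: ((((\h.(\g.((w g) h))) (\f.(\h.(\g.((f g) (h g)))))) s) p)
Alpha-equivalence: compare structure up to binder renaming.
Result: True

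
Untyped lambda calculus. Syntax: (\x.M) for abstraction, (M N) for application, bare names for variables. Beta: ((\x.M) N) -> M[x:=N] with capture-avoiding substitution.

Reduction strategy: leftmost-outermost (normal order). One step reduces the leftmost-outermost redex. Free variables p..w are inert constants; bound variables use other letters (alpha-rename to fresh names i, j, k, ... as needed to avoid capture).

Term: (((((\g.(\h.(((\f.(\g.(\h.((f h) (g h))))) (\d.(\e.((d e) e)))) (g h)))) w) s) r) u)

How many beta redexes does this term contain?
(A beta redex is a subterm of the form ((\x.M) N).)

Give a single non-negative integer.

Answer: 2

Derivation:
Term: (((((\g.(\h.(((\f.(\g.(\h.((f h) (g h))))) (\d.(\e.((d e) e)))) (g h)))) w) s) r) u)
  Redex: ((\g.(\h.(((\f.(\g.(\h.((f h) (g h))))) (\d.(\e.((d e) e)))) (g h)))) w)
  Redex: ((\f.(\g.(\h.((f h) (g h))))) (\d.(\e.((d e) e))))
Total redexes: 2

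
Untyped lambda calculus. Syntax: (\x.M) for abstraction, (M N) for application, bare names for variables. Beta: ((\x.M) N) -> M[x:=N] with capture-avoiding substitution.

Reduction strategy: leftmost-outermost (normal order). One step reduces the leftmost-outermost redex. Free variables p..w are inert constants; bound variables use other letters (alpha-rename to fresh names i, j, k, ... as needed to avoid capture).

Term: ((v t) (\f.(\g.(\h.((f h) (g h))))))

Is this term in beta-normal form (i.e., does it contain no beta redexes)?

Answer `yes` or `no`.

Answer: yes

Derivation:
Term: ((v t) (\f.(\g.(\h.((f h) (g h))))))
No beta redexes found.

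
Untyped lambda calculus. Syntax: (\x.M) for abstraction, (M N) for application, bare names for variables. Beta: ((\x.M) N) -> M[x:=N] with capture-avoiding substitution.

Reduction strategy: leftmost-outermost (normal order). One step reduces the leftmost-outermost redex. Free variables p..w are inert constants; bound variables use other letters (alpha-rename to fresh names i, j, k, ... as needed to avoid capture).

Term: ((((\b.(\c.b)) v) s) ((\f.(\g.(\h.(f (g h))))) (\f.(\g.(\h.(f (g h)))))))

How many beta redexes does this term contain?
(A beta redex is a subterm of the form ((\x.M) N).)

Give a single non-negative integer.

Term: ((((\b.(\c.b)) v) s) ((\f.(\g.(\h.(f (g h))))) (\f.(\g.(\h.(f (g h)))))))
  Redex: ((\b.(\c.b)) v)
  Redex: ((\f.(\g.(\h.(f (g h))))) (\f.(\g.(\h.(f (g h))))))
Total redexes: 2

Answer: 2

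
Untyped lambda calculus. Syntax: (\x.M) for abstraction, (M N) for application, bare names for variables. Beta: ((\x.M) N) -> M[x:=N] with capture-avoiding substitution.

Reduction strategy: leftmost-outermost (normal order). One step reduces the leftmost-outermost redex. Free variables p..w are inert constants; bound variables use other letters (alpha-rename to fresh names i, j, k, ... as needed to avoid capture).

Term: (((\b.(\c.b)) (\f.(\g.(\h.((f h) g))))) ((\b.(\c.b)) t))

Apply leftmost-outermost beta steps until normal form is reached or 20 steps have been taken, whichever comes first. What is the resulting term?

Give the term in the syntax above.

Step 0: (((\b.(\c.b)) (\f.(\g.(\h.((f h) g))))) ((\b.(\c.b)) t))
Step 1: ((\c.(\f.(\g.(\h.((f h) g))))) ((\b.(\c.b)) t))
Step 2: (\f.(\g.(\h.((f h) g))))

Answer: (\f.(\g.(\h.((f h) g))))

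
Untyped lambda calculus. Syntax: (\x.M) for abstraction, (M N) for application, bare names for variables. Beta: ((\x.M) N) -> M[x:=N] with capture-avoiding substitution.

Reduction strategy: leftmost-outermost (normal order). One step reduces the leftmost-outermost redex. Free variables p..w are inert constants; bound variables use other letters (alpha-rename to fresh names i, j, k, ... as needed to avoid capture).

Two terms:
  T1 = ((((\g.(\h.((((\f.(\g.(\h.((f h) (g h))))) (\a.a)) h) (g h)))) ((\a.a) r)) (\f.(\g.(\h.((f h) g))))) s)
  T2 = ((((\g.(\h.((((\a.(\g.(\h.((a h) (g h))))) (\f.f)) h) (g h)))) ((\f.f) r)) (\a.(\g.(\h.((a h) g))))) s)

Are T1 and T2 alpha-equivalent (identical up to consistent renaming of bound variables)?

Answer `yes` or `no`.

Term 1: ((((\g.(\h.((((\f.(\g.(\h.((f h) (g h))))) (\a.a)) h) (g h)))) ((\a.a) r)) (\f.(\g.(\h.((f h) g))))) s)
Term 2: ((((\g.(\h.((((\a.(\g.(\h.((a h) (g h))))) (\f.f)) h) (g h)))) ((\f.f) r)) (\a.(\g.(\h.((a h) g))))) s)
Alpha-equivalence: compare structure up to binder renaming.
Result: True

Answer: yes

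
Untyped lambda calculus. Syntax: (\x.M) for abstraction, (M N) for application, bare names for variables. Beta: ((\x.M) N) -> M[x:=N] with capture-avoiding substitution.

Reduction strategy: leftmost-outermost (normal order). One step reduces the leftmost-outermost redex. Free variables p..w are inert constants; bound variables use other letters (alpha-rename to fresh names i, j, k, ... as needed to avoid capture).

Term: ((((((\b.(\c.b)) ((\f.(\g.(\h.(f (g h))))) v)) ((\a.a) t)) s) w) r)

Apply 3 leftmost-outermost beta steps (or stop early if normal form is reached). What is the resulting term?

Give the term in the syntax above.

Step 0: ((((((\b.(\c.b)) ((\f.(\g.(\h.(f (g h))))) v)) ((\a.a) t)) s) w) r)
Step 1: (((((\c.((\f.(\g.(\h.(f (g h))))) v)) ((\a.a) t)) s) w) r)
Step 2: (((((\f.(\g.(\h.(f (g h))))) v) s) w) r)
Step 3: ((((\g.(\h.(v (g h)))) s) w) r)

Answer: ((((\g.(\h.(v (g h)))) s) w) r)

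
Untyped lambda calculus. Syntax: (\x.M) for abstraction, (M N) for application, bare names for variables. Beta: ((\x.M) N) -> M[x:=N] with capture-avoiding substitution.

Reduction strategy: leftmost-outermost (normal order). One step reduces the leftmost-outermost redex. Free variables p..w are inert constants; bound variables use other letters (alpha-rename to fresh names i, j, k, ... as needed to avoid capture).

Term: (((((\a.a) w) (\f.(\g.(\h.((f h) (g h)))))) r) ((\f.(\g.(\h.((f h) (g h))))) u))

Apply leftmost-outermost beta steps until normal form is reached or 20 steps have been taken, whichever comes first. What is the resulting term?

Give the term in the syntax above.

Step 0: (((((\a.a) w) (\f.(\g.(\h.((f h) (g h)))))) r) ((\f.(\g.(\h.((f h) (g h))))) u))
Step 1: (((w (\f.(\g.(\h.((f h) (g h)))))) r) ((\f.(\g.(\h.((f h) (g h))))) u))
Step 2: (((w (\f.(\g.(\h.((f h) (g h)))))) r) (\g.(\h.((u h) (g h)))))

Answer: (((w (\f.(\g.(\h.((f h) (g h)))))) r) (\g.(\h.((u h) (g h)))))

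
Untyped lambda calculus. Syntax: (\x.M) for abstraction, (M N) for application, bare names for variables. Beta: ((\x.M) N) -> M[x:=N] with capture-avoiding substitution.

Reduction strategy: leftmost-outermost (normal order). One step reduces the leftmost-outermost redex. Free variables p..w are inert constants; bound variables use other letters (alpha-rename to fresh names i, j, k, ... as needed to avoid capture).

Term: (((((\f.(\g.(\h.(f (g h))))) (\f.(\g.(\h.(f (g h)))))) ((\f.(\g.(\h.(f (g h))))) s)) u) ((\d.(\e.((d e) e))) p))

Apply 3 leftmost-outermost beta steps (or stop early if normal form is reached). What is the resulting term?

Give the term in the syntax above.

Step 0: (((((\f.(\g.(\h.(f (g h))))) (\f.(\g.(\h.(f (g h)))))) ((\f.(\g.(\h.(f (g h))))) s)) u) ((\d.(\e.((d e) e))) p))
Step 1: ((((\g.(\h.((\f.(\g.(\h.(f (g h))))) (g h)))) ((\f.(\g.(\h.(f (g h))))) s)) u) ((\d.(\e.((d e) e))) p))
Step 2: (((\h.((\f.(\g.(\h.(f (g h))))) (((\f.(\g.(\h.(f (g h))))) s) h))) u) ((\d.(\e.((d e) e))) p))
Step 3: (((\f.(\g.(\h.(f (g h))))) (((\f.(\g.(\h.(f (g h))))) s) u)) ((\d.(\e.((d e) e))) p))

Answer: (((\f.(\g.(\h.(f (g h))))) (((\f.(\g.(\h.(f (g h))))) s) u)) ((\d.(\e.((d e) e))) p))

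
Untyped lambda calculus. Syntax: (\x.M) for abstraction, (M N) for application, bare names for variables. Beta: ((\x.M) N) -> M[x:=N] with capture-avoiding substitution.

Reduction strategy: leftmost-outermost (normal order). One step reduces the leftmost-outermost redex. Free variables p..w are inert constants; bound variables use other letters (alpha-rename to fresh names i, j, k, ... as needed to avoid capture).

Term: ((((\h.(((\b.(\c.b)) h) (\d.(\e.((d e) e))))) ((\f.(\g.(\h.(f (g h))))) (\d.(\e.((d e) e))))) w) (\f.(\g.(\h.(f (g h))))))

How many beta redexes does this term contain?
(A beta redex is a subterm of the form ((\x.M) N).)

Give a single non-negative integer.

Term: ((((\h.(((\b.(\c.b)) h) (\d.(\e.((d e) e))))) ((\f.(\g.(\h.(f (g h))))) (\d.(\e.((d e) e))))) w) (\f.(\g.(\h.(f (g h))))))
  Redex: ((\h.(((\b.(\c.b)) h) (\d.(\e.((d e) e))))) ((\f.(\g.(\h.(f (g h))))) (\d.(\e.((d e) e)))))
  Redex: ((\b.(\c.b)) h)
  Redex: ((\f.(\g.(\h.(f (g h))))) (\d.(\e.((d e) e))))
Total redexes: 3

Answer: 3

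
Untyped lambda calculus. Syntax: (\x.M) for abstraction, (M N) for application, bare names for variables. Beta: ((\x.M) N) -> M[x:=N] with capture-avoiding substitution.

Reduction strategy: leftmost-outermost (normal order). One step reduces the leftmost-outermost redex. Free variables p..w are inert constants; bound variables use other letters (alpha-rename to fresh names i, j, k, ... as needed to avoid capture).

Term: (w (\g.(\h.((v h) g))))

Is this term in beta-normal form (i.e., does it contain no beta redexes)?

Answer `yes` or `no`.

Term: (w (\g.(\h.((v h) g))))
No beta redexes found.

Answer: yes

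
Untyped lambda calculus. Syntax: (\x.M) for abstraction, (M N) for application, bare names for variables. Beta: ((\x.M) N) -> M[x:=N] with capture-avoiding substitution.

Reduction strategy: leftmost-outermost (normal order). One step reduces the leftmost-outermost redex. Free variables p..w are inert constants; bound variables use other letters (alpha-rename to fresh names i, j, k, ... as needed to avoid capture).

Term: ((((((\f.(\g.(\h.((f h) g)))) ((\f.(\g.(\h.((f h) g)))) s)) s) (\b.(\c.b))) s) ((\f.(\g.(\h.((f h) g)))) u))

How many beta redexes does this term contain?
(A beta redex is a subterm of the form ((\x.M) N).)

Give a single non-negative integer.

Answer: 3

Derivation:
Term: ((((((\f.(\g.(\h.((f h) g)))) ((\f.(\g.(\h.((f h) g)))) s)) s) (\b.(\c.b))) s) ((\f.(\g.(\h.((f h) g)))) u))
  Redex: ((\f.(\g.(\h.((f h) g)))) ((\f.(\g.(\h.((f h) g)))) s))
  Redex: ((\f.(\g.(\h.((f h) g)))) s)
  Redex: ((\f.(\g.(\h.((f h) g)))) u)
Total redexes: 3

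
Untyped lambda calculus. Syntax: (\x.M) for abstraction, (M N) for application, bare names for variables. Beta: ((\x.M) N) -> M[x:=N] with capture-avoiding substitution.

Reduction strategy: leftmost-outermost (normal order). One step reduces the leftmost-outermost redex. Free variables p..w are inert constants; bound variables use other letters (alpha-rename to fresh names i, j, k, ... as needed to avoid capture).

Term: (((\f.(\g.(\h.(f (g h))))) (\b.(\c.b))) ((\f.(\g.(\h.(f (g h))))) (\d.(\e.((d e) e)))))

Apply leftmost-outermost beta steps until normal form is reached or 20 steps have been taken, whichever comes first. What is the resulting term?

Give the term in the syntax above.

Step 0: (((\f.(\g.(\h.(f (g h))))) (\b.(\c.b))) ((\f.(\g.(\h.(f (g h))))) (\d.(\e.((d e) e)))))
Step 1: ((\g.(\h.((\b.(\c.b)) (g h)))) ((\f.(\g.(\h.(f (g h))))) (\d.(\e.((d e) e)))))
Step 2: (\h.((\b.(\c.b)) (((\f.(\g.(\h.(f (g h))))) (\d.(\e.((d e) e)))) h)))
Step 3: (\h.(\c.(((\f.(\g.(\h.(f (g h))))) (\d.(\e.((d e) e)))) h)))
Step 4: (\h.(\c.((\g.(\h.((\d.(\e.((d e) e))) (g h)))) h)))
Step 5: (\h.(\c.(\i.((\d.(\e.((d e) e))) (h i)))))
Step 6: (\h.(\c.(\i.(\e.(((h i) e) e)))))

Answer: (\h.(\c.(\i.(\e.(((h i) e) e)))))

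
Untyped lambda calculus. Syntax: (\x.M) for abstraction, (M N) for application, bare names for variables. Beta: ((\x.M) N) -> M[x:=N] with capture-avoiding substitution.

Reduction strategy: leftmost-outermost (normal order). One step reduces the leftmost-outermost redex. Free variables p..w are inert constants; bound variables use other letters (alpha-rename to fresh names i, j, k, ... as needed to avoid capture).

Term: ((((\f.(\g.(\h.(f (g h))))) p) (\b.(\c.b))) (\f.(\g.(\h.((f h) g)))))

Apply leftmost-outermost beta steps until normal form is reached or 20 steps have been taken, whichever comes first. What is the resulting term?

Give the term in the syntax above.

Answer: (p (\c.(\f.(\g.(\h.((f h) g))))))

Derivation:
Step 0: ((((\f.(\g.(\h.(f (g h))))) p) (\b.(\c.b))) (\f.(\g.(\h.((f h) g)))))
Step 1: (((\g.(\h.(p (g h)))) (\b.(\c.b))) (\f.(\g.(\h.((f h) g)))))
Step 2: ((\h.(p ((\b.(\c.b)) h))) (\f.(\g.(\h.((f h) g)))))
Step 3: (p ((\b.(\c.b)) (\f.(\g.(\h.((f h) g))))))
Step 4: (p (\c.(\f.(\g.(\h.((f h) g))))))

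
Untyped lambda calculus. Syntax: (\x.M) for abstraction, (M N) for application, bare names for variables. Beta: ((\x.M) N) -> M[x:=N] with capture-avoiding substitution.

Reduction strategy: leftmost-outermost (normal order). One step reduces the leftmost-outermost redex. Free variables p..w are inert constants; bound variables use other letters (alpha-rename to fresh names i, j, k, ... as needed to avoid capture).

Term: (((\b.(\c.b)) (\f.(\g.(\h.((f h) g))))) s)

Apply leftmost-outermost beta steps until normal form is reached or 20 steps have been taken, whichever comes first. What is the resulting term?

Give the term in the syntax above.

Answer: (\f.(\g.(\h.((f h) g))))

Derivation:
Step 0: (((\b.(\c.b)) (\f.(\g.(\h.((f h) g))))) s)
Step 1: ((\c.(\f.(\g.(\h.((f h) g))))) s)
Step 2: (\f.(\g.(\h.((f h) g))))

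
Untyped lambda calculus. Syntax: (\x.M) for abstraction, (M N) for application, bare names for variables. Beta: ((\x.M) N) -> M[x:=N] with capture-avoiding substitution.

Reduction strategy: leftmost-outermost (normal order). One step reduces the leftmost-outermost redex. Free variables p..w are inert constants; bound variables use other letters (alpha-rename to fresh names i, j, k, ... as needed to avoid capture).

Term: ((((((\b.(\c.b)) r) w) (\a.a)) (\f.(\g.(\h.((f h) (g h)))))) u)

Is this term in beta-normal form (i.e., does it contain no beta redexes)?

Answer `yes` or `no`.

Term: ((((((\b.(\c.b)) r) w) (\a.a)) (\f.(\g.(\h.((f h) (g h)))))) u)
Found 1 beta redex(es).

Answer: no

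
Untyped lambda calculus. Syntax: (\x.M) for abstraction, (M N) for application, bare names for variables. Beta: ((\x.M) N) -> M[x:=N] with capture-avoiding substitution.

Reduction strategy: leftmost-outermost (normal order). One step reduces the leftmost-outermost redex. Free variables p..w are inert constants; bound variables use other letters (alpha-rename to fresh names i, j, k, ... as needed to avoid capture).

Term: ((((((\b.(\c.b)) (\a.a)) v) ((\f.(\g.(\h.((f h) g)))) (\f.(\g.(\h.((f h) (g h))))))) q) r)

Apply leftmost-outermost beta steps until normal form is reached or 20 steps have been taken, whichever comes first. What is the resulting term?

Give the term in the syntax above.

Step 0: ((((((\b.(\c.b)) (\a.a)) v) ((\f.(\g.(\h.((f h) g)))) (\f.(\g.(\h.((f h) (g h))))))) q) r)
Step 1: (((((\c.(\a.a)) v) ((\f.(\g.(\h.((f h) g)))) (\f.(\g.(\h.((f h) (g h))))))) q) r)
Step 2: ((((\a.a) ((\f.(\g.(\h.((f h) g)))) (\f.(\g.(\h.((f h) (g h))))))) q) r)
Step 3: ((((\f.(\g.(\h.((f h) g)))) (\f.(\g.(\h.((f h) (g h)))))) q) r)
Step 4: (((\g.(\h.(((\f.(\g.(\h.((f h) (g h))))) h) g))) q) r)
Step 5: ((\h.(((\f.(\g.(\h.((f h) (g h))))) h) q)) r)
Step 6: (((\f.(\g.(\h.((f h) (g h))))) r) q)
Step 7: ((\g.(\h.((r h) (g h)))) q)
Step 8: (\h.((r h) (q h)))

Answer: (\h.((r h) (q h)))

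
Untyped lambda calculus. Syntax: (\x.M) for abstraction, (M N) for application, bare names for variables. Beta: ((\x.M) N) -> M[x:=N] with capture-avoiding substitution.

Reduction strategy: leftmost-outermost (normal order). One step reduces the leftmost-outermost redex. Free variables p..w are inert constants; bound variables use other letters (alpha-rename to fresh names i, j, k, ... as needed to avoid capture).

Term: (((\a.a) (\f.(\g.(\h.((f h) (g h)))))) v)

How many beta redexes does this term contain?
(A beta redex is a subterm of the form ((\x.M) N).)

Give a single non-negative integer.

Term: (((\a.a) (\f.(\g.(\h.((f h) (g h)))))) v)
  Redex: ((\a.a) (\f.(\g.(\h.((f h) (g h))))))
Total redexes: 1

Answer: 1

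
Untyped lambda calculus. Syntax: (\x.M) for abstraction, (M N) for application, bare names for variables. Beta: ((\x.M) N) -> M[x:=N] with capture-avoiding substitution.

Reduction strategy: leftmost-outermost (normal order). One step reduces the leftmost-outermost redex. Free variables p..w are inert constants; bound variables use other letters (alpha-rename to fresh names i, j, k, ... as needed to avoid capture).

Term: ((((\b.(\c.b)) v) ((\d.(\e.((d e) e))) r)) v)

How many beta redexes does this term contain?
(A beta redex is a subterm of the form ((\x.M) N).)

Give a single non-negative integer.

Term: ((((\b.(\c.b)) v) ((\d.(\e.((d e) e))) r)) v)
  Redex: ((\b.(\c.b)) v)
  Redex: ((\d.(\e.((d e) e))) r)
Total redexes: 2

Answer: 2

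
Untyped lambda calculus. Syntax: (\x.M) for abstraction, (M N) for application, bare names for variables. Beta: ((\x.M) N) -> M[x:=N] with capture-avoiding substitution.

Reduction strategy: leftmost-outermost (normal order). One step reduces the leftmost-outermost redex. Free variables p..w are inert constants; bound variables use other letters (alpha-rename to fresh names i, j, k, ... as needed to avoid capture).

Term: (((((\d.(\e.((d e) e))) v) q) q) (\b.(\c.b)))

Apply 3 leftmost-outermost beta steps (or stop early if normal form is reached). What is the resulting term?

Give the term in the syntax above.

Answer: ((((v q) q) q) (\b.(\c.b)))

Derivation:
Step 0: (((((\d.(\e.((d e) e))) v) q) q) (\b.(\c.b)))
Step 1: ((((\e.((v e) e)) q) q) (\b.(\c.b)))
Step 2: ((((v q) q) q) (\b.(\c.b)))
Step 3: (normal form reached)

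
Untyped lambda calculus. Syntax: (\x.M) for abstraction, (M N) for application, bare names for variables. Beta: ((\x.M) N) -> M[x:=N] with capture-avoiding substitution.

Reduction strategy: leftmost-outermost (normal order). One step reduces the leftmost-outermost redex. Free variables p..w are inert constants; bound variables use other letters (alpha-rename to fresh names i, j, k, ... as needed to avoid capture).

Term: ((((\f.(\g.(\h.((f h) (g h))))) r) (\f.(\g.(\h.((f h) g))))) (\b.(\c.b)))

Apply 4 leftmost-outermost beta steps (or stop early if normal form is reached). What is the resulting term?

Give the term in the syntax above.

Answer: ((r (\b.(\c.b))) (\g.(\h.(((\b.(\c.b)) h) g))))

Derivation:
Step 0: ((((\f.(\g.(\h.((f h) (g h))))) r) (\f.(\g.(\h.((f h) g))))) (\b.(\c.b)))
Step 1: (((\g.(\h.((r h) (g h)))) (\f.(\g.(\h.((f h) g))))) (\b.(\c.b)))
Step 2: ((\h.((r h) ((\f.(\g.(\h.((f h) g)))) h))) (\b.(\c.b)))
Step 3: ((r (\b.(\c.b))) ((\f.(\g.(\h.((f h) g)))) (\b.(\c.b))))
Step 4: ((r (\b.(\c.b))) (\g.(\h.(((\b.(\c.b)) h) g))))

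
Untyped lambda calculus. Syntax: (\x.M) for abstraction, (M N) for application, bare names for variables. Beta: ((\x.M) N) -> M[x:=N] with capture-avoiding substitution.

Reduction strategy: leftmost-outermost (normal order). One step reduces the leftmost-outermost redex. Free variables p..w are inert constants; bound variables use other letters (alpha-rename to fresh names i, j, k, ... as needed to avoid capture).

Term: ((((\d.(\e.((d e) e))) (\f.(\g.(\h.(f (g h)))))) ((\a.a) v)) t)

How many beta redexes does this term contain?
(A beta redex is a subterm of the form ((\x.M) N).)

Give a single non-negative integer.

Term: ((((\d.(\e.((d e) e))) (\f.(\g.(\h.(f (g h)))))) ((\a.a) v)) t)
  Redex: ((\d.(\e.((d e) e))) (\f.(\g.(\h.(f (g h))))))
  Redex: ((\a.a) v)
Total redexes: 2

Answer: 2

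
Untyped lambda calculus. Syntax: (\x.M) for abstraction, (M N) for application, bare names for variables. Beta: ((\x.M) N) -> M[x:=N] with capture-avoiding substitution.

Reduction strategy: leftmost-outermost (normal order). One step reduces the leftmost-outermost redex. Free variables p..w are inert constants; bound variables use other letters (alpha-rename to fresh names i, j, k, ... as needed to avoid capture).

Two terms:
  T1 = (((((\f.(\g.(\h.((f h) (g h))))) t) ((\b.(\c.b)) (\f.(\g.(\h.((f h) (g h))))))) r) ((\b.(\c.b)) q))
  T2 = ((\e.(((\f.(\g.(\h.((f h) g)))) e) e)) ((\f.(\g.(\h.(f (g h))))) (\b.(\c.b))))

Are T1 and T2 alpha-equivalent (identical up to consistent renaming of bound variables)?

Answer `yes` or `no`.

Term 1: (((((\f.(\g.(\h.((f h) (g h))))) t) ((\b.(\c.b)) (\f.(\g.(\h.((f h) (g h))))))) r) ((\b.(\c.b)) q))
Term 2: ((\e.(((\f.(\g.(\h.((f h) g)))) e) e)) ((\f.(\g.(\h.(f (g h))))) (\b.(\c.b))))
Alpha-equivalence: compare structure up to binder renaming.
Result: False

Answer: no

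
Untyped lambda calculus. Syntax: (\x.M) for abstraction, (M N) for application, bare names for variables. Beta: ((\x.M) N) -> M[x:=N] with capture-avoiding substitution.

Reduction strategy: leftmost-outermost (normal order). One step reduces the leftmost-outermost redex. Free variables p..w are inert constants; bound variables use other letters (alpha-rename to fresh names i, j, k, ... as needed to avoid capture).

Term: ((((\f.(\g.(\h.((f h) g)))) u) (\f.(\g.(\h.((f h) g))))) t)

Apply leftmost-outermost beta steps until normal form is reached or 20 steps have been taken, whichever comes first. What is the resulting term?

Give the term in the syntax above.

Answer: ((u t) (\f.(\g.(\h.((f h) g)))))

Derivation:
Step 0: ((((\f.(\g.(\h.((f h) g)))) u) (\f.(\g.(\h.((f h) g))))) t)
Step 1: (((\g.(\h.((u h) g))) (\f.(\g.(\h.((f h) g))))) t)
Step 2: ((\h.((u h) (\f.(\g.(\h.((f h) g)))))) t)
Step 3: ((u t) (\f.(\g.(\h.((f h) g)))))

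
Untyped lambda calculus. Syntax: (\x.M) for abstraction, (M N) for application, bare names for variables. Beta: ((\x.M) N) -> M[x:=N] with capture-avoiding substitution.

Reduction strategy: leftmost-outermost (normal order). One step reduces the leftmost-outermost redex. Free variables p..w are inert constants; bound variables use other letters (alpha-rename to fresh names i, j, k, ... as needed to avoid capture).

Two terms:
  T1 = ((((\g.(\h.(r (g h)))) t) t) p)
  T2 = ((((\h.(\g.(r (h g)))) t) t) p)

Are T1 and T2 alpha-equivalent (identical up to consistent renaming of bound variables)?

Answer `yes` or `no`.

Term 1: ((((\g.(\h.(r (g h)))) t) t) p)
Term 2: ((((\h.(\g.(r (h g)))) t) t) p)
Alpha-equivalence: compare structure up to binder renaming.
Result: True

Answer: yes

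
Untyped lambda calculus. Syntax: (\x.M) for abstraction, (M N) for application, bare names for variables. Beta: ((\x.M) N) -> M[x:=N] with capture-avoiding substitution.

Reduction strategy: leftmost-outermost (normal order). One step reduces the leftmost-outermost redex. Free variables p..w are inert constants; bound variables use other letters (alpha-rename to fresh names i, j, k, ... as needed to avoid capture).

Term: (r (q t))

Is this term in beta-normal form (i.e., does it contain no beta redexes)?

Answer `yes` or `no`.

Answer: yes

Derivation:
Term: (r (q t))
No beta redexes found.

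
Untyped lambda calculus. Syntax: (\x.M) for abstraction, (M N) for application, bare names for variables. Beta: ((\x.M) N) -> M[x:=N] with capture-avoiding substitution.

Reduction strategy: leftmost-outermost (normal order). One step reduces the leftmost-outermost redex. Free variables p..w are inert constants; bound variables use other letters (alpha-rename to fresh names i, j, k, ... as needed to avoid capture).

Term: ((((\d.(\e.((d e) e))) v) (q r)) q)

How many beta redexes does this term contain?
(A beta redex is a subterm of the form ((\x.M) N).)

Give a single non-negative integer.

Term: ((((\d.(\e.((d e) e))) v) (q r)) q)
  Redex: ((\d.(\e.((d e) e))) v)
Total redexes: 1

Answer: 1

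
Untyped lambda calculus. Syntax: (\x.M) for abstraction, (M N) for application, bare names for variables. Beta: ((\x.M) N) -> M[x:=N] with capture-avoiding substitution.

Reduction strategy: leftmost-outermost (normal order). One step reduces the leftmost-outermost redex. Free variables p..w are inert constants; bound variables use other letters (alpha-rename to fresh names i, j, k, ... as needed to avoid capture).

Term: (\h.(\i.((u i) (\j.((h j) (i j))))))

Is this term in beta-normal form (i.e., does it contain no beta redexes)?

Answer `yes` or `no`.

Answer: yes

Derivation:
Term: (\h.(\i.((u i) (\j.((h j) (i j))))))
No beta redexes found.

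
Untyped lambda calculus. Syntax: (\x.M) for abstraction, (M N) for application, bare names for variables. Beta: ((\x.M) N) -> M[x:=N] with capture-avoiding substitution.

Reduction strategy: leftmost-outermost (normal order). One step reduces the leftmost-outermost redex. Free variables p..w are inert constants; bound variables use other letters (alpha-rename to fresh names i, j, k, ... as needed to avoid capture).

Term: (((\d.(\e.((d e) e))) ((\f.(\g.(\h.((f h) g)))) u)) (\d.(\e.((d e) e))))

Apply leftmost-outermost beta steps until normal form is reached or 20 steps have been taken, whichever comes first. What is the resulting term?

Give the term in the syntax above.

Answer: ((u (\d.(\e.((d e) e)))) (\d.(\e.((d e) e))))

Derivation:
Step 0: (((\d.(\e.((d e) e))) ((\f.(\g.(\h.((f h) g)))) u)) (\d.(\e.((d e) e))))
Step 1: ((\e.((((\f.(\g.(\h.((f h) g)))) u) e) e)) (\d.(\e.((d e) e))))
Step 2: ((((\f.(\g.(\h.((f h) g)))) u) (\d.(\e.((d e) e)))) (\d.(\e.((d e) e))))
Step 3: (((\g.(\h.((u h) g))) (\d.(\e.((d e) e)))) (\d.(\e.((d e) e))))
Step 4: ((\h.((u h) (\d.(\e.((d e) e))))) (\d.(\e.((d e) e))))
Step 5: ((u (\d.(\e.((d e) e)))) (\d.(\e.((d e) e))))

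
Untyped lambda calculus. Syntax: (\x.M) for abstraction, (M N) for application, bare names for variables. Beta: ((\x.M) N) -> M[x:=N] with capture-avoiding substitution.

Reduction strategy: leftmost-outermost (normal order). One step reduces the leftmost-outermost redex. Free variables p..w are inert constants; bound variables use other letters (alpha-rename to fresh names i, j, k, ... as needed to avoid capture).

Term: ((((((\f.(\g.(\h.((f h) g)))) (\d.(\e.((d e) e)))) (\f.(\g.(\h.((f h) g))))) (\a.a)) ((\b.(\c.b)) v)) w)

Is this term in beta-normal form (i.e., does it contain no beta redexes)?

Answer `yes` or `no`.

Answer: no

Derivation:
Term: ((((((\f.(\g.(\h.((f h) g)))) (\d.(\e.((d e) e)))) (\f.(\g.(\h.((f h) g))))) (\a.a)) ((\b.(\c.b)) v)) w)
Found 2 beta redex(es).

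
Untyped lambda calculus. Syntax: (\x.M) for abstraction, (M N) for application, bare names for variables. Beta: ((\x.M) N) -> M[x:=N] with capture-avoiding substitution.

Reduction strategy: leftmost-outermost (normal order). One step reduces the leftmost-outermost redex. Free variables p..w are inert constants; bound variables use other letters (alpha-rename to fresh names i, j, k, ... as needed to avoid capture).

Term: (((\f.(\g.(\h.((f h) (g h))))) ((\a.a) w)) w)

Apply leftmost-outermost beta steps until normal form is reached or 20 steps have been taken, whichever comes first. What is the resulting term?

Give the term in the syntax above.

Step 0: (((\f.(\g.(\h.((f h) (g h))))) ((\a.a) w)) w)
Step 1: ((\g.(\h.((((\a.a) w) h) (g h)))) w)
Step 2: (\h.((((\a.a) w) h) (w h)))
Step 3: (\h.((w h) (w h)))

Answer: (\h.((w h) (w h)))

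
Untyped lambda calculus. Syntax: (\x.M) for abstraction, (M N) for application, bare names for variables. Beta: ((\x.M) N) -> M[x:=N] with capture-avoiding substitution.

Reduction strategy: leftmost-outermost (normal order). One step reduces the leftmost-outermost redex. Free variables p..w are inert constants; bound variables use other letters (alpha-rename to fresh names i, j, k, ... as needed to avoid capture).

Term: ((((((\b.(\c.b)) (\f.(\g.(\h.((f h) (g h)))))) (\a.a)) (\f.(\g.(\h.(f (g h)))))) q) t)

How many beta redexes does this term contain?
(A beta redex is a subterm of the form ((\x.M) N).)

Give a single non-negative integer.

Answer: 1

Derivation:
Term: ((((((\b.(\c.b)) (\f.(\g.(\h.((f h) (g h)))))) (\a.a)) (\f.(\g.(\h.(f (g h)))))) q) t)
  Redex: ((\b.(\c.b)) (\f.(\g.(\h.((f h) (g h))))))
Total redexes: 1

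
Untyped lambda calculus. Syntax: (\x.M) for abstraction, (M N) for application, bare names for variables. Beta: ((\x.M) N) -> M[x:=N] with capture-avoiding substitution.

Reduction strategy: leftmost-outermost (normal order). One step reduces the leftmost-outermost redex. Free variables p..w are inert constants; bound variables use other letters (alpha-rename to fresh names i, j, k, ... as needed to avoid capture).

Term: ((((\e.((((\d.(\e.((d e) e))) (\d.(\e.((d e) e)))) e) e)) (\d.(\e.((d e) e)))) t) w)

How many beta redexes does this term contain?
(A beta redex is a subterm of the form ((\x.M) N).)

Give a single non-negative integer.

Answer: 2

Derivation:
Term: ((((\e.((((\d.(\e.((d e) e))) (\d.(\e.((d e) e)))) e) e)) (\d.(\e.((d e) e)))) t) w)
  Redex: ((\e.((((\d.(\e.((d e) e))) (\d.(\e.((d e) e)))) e) e)) (\d.(\e.((d e) e))))
  Redex: ((\d.(\e.((d e) e))) (\d.(\e.((d e) e))))
Total redexes: 2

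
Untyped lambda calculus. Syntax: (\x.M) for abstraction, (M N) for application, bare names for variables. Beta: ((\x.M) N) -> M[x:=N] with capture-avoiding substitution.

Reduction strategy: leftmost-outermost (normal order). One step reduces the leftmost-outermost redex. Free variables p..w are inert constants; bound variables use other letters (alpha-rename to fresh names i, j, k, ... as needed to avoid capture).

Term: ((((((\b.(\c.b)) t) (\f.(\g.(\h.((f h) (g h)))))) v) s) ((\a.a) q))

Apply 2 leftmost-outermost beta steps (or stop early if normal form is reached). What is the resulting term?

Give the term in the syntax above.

Step 0: ((((((\b.(\c.b)) t) (\f.(\g.(\h.((f h) (g h)))))) v) s) ((\a.a) q))
Step 1: (((((\c.t) (\f.(\g.(\h.((f h) (g h)))))) v) s) ((\a.a) q))
Step 2: (((t v) s) ((\a.a) q))

Answer: (((t v) s) ((\a.a) q))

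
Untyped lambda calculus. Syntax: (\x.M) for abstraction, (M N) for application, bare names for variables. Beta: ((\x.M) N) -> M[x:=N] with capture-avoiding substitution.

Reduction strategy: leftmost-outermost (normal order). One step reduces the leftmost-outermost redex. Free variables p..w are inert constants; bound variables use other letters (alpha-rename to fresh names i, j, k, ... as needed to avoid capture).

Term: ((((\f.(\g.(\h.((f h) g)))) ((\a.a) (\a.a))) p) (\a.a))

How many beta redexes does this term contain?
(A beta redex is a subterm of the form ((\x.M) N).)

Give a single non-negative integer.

Answer: 2

Derivation:
Term: ((((\f.(\g.(\h.((f h) g)))) ((\a.a) (\a.a))) p) (\a.a))
  Redex: ((\f.(\g.(\h.((f h) g)))) ((\a.a) (\a.a)))
  Redex: ((\a.a) (\a.a))
Total redexes: 2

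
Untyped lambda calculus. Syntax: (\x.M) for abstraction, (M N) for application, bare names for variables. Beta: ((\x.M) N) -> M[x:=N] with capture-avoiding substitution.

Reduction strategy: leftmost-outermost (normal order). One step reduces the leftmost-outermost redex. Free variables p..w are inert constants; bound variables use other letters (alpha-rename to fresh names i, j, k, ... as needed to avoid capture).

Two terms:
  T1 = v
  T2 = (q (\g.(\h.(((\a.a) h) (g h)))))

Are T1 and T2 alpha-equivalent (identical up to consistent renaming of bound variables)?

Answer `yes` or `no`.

Term 1: v
Term 2: (q (\g.(\h.(((\a.a) h) (g h)))))
Alpha-equivalence: compare structure up to binder renaming.
Result: False

Answer: no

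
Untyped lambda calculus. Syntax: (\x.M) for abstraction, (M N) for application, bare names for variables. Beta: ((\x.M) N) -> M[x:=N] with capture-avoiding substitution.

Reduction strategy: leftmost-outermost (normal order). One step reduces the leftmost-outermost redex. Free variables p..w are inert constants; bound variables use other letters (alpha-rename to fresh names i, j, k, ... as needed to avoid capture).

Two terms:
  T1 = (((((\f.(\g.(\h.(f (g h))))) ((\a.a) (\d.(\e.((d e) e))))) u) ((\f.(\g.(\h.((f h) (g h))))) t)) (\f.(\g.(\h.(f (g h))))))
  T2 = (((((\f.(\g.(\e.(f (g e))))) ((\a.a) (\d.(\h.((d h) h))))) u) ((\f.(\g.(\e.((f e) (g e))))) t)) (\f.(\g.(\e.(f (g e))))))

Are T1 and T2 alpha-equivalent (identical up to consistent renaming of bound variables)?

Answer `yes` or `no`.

Term 1: (((((\f.(\g.(\h.(f (g h))))) ((\a.a) (\d.(\e.((d e) e))))) u) ((\f.(\g.(\h.((f h) (g h))))) t)) (\f.(\g.(\h.(f (g h))))))
Term 2: (((((\f.(\g.(\e.(f (g e))))) ((\a.a) (\d.(\h.((d h) h))))) u) ((\f.(\g.(\e.((f e) (g e))))) t)) (\f.(\g.(\e.(f (g e))))))
Alpha-equivalence: compare structure up to binder renaming.
Result: True

Answer: yes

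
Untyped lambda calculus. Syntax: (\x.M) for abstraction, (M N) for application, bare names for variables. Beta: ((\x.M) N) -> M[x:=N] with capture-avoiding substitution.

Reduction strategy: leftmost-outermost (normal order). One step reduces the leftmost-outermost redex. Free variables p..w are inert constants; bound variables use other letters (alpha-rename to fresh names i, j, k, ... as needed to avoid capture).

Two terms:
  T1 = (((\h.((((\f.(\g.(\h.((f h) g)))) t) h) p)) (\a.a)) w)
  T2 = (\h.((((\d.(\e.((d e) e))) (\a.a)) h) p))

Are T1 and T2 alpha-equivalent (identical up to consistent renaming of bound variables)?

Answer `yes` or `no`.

Answer: no

Derivation:
Term 1: (((\h.((((\f.(\g.(\h.((f h) g)))) t) h) p)) (\a.a)) w)
Term 2: (\h.((((\d.(\e.((d e) e))) (\a.a)) h) p))
Alpha-equivalence: compare structure up to binder renaming.
Result: False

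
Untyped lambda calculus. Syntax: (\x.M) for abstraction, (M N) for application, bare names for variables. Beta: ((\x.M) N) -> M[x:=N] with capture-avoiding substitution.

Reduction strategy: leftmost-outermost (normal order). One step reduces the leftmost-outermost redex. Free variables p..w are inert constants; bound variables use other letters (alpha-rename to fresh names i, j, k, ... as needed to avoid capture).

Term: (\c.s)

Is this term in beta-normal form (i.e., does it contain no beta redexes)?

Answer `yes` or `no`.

Answer: yes

Derivation:
Term: (\c.s)
No beta redexes found.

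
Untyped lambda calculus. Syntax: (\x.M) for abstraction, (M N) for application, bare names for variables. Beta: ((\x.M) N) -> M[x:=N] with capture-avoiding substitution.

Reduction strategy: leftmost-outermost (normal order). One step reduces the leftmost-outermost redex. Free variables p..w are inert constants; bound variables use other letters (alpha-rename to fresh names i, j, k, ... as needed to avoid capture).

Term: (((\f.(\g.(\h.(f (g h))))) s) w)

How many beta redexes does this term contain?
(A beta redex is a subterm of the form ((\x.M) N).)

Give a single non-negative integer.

Answer: 1

Derivation:
Term: (((\f.(\g.(\h.(f (g h))))) s) w)
  Redex: ((\f.(\g.(\h.(f (g h))))) s)
Total redexes: 1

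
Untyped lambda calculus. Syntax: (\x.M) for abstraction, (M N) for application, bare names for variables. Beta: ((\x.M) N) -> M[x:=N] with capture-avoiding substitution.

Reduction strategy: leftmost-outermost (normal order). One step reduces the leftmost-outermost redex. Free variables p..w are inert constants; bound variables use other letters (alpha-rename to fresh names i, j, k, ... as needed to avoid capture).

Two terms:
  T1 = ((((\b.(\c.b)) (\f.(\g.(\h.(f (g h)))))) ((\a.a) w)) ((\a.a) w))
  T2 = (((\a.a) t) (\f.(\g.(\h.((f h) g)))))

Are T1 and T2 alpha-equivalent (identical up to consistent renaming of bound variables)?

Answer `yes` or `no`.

Term 1: ((((\b.(\c.b)) (\f.(\g.(\h.(f (g h)))))) ((\a.a) w)) ((\a.a) w))
Term 2: (((\a.a) t) (\f.(\g.(\h.((f h) g)))))
Alpha-equivalence: compare structure up to binder renaming.
Result: False

Answer: no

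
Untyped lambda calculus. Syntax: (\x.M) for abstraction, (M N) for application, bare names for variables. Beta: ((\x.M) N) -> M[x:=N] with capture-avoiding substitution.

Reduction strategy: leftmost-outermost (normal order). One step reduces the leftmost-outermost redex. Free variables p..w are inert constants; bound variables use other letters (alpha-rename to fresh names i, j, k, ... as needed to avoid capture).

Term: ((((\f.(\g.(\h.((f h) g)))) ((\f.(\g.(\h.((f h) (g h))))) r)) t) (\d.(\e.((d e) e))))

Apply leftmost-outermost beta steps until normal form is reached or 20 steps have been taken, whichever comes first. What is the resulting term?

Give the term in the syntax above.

Step 0: ((((\f.(\g.(\h.((f h) g)))) ((\f.(\g.(\h.((f h) (g h))))) r)) t) (\d.(\e.((d e) e))))
Step 1: (((\g.(\h.((((\f.(\g.(\h.((f h) (g h))))) r) h) g))) t) (\d.(\e.((d e) e))))
Step 2: ((\h.((((\f.(\g.(\h.((f h) (g h))))) r) h) t)) (\d.(\e.((d e) e))))
Step 3: ((((\f.(\g.(\h.((f h) (g h))))) r) (\d.(\e.((d e) e)))) t)
Step 4: (((\g.(\h.((r h) (g h)))) (\d.(\e.((d e) e)))) t)
Step 5: ((\h.((r h) ((\d.(\e.((d e) e))) h))) t)
Step 6: ((r t) ((\d.(\e.((d e) e))) t))
Step 7: ((r t) (\e.((t e) e)))

Answer: ((r t) (\e.((t e) e)))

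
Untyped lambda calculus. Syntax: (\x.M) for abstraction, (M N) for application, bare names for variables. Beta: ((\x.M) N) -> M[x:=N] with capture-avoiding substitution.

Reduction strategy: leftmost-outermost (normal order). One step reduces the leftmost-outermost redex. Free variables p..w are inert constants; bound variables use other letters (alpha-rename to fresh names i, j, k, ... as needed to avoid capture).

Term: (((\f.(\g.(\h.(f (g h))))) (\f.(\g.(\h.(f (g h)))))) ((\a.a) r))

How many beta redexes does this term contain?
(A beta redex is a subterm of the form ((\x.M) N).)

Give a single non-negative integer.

Term: (((\f.(\g.(\h.(f (g h))))) (\f.(\g.(\h.(f (g h)))))) ((\a.a) r))
  Redex: ((\f.(\g.(\h.(f (g h))))) (\f.(\g.(\h.(f (g h))))))
  Redex: ((\a.a) r)
Total redexes: 2

Answer: 2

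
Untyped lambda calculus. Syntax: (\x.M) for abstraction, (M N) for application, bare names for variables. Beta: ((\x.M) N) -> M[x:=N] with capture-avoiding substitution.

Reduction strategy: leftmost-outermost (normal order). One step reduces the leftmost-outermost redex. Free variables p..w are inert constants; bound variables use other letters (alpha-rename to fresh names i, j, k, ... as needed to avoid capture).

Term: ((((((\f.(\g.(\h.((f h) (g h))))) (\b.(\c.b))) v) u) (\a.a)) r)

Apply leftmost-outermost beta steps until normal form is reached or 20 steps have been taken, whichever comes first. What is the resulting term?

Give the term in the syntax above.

Answer: ((u (\a.a)) r)

Derivation:
Step 0: ((((((\f.(\g.(\h.((f h) (g h))))) (\b.(\c.b))) v) u) (\a.a)) r)
Step 1: (((((\g.(\h.(((\b.(\c.b)) h) (g h)))) v) u) (\a.a)) r)
Step 2: ((((\h.(((\b.(\c.b)) h) (v h))) u) (\a.a)) r)
Step 3: (((((\b.(\c.b)) u) (v u)) (\a.a)) r)
Step 4: ((((\c.u) (v u)) (\a.a)) r)
Step 5: ((u (\a.a)) r)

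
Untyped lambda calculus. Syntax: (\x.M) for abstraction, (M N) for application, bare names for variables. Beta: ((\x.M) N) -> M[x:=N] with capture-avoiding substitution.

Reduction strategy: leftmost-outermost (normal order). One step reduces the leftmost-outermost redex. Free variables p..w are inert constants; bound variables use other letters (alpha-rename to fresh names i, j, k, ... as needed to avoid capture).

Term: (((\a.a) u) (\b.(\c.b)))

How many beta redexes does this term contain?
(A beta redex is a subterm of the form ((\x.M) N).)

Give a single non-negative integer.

Term: (((\a.a) u) (\b.(\c.b)))
  Redex: ((\a.a) u)
Total redexes: 1

Answer: 1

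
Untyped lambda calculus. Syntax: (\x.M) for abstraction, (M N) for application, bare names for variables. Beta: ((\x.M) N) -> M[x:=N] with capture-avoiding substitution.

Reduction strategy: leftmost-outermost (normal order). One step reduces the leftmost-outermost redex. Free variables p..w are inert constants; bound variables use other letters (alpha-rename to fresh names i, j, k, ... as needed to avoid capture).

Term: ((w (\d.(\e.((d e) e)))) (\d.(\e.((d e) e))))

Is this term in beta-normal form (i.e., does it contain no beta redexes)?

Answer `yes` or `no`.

Term: ((w (\d.(\e.((d e) e)))) (\d.(\e.((d e) e))))
No beta redexes found.

Answer: yes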